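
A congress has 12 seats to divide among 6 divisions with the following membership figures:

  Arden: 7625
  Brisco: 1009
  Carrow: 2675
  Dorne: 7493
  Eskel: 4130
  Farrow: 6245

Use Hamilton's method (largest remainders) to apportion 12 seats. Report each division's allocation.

Arden 3; Brisco 0; Carrow 1; Dorne 3; Eskel 2; Farrow 3

Total 29177; standard divisor 29177/12 ≈ 2431.417.
Standard quotas: Arden 3.1360, Brisco 0.4150, Carrow 1.1002, Dorne 3.0817, Eskel 1.6986, Farrow 2.5685.
Lower quotas: Arden 3, Brisco 0, Carrow 1, Dorne 3, Eskel 1, Farrow 2 (sum 10, leaving 2 seats).
Remainders in descending order: Eskel 0.6986, Farrow 0.5685, Brisco 0.4150, Arden 0.1360, Carrow 0.1002, Dorne 0.0817.
Largest remainders: Eskel, Farrow receive the extra seats.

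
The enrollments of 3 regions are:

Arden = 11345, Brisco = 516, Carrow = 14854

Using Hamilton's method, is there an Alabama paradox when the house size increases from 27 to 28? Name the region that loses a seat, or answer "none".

Brisco

At 27 seats: Arden 11, Brisco 1, Carrow 15.
At 28 seats: Arden 12, Brisco 0, Carrow 16.
Brisco drops from 1 to 0.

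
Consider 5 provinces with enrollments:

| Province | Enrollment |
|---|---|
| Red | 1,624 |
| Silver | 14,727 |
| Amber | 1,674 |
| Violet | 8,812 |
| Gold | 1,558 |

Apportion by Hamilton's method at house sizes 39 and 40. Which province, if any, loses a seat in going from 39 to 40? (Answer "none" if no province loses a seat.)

At 39 seats: Red 2, Silver 20, Amber 3, Violet 12, Gold 2.
At 40 seats: Red 2, Silver 21, Amber 2, Violet 13, Gold 2.
Amber drops from 3 to 2.

Amber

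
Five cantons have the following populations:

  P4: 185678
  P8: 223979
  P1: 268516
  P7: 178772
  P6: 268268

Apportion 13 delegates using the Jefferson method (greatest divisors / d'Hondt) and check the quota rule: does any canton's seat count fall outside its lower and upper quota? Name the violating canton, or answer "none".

Standard quotas: P4 2.145, P8 2.588, P1 3.102, P7 2.065, P6 3.099.
Jefferson allocation: P4 2, P8 3, P1 3, P7 2, P6 3.
Every allocation lies between the lower and upper quota.

none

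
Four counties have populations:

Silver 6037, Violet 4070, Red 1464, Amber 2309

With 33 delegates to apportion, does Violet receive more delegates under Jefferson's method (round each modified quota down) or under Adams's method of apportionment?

Jefferson

Jefferson: Silver 15, Violet 10, Red 3, Amber 5.
Adams: Silver 14, Violet 9, Red 4, Amber 6.
Violet gets 10 under Jefferson and 9 under Adams.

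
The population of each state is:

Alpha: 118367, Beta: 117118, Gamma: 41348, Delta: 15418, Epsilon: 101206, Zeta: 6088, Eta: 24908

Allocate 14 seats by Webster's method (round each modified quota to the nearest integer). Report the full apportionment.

Alpha 4; Beta 4; Gamma 1; Delta 1; Epsilon 3; Zeta 0; Eta 1

Standard divisor 424453/14 ≈ 30318.071; standard quotas: Alpha 3.904, Beta 3.863, Gamma 1.364, Delta 0.509, Epsilon 3.338, Zeta 0.201, Eta 0.822.
Rounding to the nearest integer gives Alpha 4, Beta 4, Gamma 1, Delta 1, Epsilon 3, Zeta 0, Eta 1 — total 14, matching the house size, so no adjustment is needed.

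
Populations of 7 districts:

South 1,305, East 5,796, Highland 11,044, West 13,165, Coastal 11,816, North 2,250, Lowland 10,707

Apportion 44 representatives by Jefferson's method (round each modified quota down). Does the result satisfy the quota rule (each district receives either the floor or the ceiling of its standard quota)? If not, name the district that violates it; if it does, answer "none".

none

Standard quotas: South 1.024, East 4.547, Highland 8.665, West 10.329, Coastal 9.270, North 1.765, Lowland 8.400.
Jefferson allocation: South 1, East 4, Highland 9, West 11, Coastal 9, North 1, Lowland 9.
Every allocation lies between the lower and upper quota.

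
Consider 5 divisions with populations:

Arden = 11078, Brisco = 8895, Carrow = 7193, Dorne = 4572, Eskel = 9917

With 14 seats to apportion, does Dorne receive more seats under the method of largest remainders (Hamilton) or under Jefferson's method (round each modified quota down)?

Hamilton

Hamilton: Arden 4, Brisco 3, Carrow 2, Dorne 2, Eskel 3.
Jefferson: Arden 4, Brisco 3, Carrow 2, Dorne 1, Eskel 4.
Dorne gets 2 under Hamilton and 1 under Jefferson.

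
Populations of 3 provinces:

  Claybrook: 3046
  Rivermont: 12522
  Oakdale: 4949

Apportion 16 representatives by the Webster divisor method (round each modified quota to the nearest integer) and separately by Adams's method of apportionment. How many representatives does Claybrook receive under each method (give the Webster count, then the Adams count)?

Webster: Claybrook 2, Rivermont 10, Oakdale 4.
Adams: Claybrook 3, Rivermont 9, Oakdale 4.
Claybrook gets 2 under Webster and 3 under Adams.

2 and 3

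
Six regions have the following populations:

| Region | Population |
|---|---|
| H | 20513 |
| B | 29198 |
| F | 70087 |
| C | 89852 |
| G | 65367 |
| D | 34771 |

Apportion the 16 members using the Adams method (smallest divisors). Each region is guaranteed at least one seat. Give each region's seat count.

H 1, B 2, F 4, C 4, G 3, D 2

Standard divisor 309788/16 ≈ 19361.75; standard quotas: H 1.059, B 1.508, F 3.620, C 4.641, G 3.376, D 1.796.
Rounding up gives 2, 2, 4, 5, 4, 2 = 19 seats, so the divisor must be adjusted.
With modified divisor 22900: modified quotas H 0.896, B 1.275, F 3.061, C 3.924, G 2.854, D 1.518.
Rounding up: H 1, B 2, F 4, C 4, G 3, D 2 (total 16).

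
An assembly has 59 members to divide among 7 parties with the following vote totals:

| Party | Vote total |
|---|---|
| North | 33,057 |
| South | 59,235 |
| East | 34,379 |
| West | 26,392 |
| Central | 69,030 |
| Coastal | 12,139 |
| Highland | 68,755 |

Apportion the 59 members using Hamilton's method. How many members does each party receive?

The standard divisor is 302987/59 ≈ 5135.373.
Standard quotas: North 6.4371, South 11.5347, East 6.6945, West 5.1393, Central 13.4421, Coastal 2.3638, Highland 13.3885.
Lower quotas: North 6, South 11, East 6, West 5, Central 13, Coastal 2, Highland 13 (sum 56, leaving 3 seats).
Remainders in descending order: East 0.6945, South 0.5347, Central 0.4421, North 0.4371, Highland 0.3885, Coastal 0.3638, West 0.1393.
Largest remainders: East, South, Central receive the extra seats.

North: 6; South: 12; East: 7; West: 5; Central: 14; Coastal: 2; Highland: 13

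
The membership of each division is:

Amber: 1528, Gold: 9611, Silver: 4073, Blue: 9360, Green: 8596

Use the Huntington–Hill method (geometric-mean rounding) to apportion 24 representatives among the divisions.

With divisor 1385: modified quotas Amber 1.103, Gold 6.939, Silver 2.941, Blue 6.758, Green 6.206.
Geometric-mean thresholds: Amber √(1·2)=1.414, Gold √(6·7)=6.481, Silver √(2·3)=2.449, Blue √(6·7)=6.481, Green √(6·7)=6.481.
Each quota rounded against its threshold gives Amber 1, Gold 7, Silver 3, Blue 7, Green 6 (total 24).

Amber: 1, Gold: 7, Silver: 3, Blue: 7, Green: 6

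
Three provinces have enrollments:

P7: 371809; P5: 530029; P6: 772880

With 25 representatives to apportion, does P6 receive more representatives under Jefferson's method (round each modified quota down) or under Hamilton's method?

Jefferson: P7 5, P5 8, P6 12.
Hamilton: P7 6, P5 8, P6 11.
P6 gets 12 under Jefferson and 11 under Hamilton.

Jefferson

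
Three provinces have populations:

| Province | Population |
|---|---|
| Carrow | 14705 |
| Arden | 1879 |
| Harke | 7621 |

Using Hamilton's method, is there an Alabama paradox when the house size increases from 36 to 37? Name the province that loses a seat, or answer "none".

none

At 36 seats: Carrow 22, Arden 3, Harke 11.
At 37 seats: Carrow 22, Arden 3, Harke 12.
No province's allocation decreased.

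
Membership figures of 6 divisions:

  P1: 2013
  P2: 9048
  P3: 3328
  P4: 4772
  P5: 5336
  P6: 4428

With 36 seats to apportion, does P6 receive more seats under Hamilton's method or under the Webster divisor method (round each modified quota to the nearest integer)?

Hamilton: P1 2, P2 11, P3 4, P4 6, P5 7, P6 6.
Webster: P1 3, P2 11, P3 4, P4 6, P5 7, P6 5.
P6 gets 6 under Hamilton and 5 under Webster.

Hamilton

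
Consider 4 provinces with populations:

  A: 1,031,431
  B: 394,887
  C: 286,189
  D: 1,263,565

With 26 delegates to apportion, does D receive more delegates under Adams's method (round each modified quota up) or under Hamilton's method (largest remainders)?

Adams: A 9, B 4, C 3, D 10.
Hamilton: A 9, B 3, C 3, D 11.
D gets 10 under Adams and 11 under Hamilton.

Hamilton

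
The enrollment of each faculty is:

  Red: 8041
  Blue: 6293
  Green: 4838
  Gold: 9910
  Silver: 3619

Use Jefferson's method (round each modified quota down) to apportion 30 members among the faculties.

Standard divisor 32701/30 ≈ 1090.033; standard quotas: Red 7.377, Blue 5.773, Green 4.438, Gold 9.091, Silver 3.320.
Rounding down gives 7, 5, 4, 9, 3 = 28 seats, so the divisor must be adjusted.
With modified divisor 1000: modified quotas Red 8.041, Blue 6.293, Green 4.838, Gold 9.910, Silver 3.619.
Rounding down: Red 8, Blue 6, Green 4, Gold 9, Silver 3 (total 30).

Red=8, Blue=6, Green=4, Gold=9, Silver=3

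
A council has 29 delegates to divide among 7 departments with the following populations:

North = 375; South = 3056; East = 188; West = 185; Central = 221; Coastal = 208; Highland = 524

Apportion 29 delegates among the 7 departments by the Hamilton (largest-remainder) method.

North: 2; South: 19; East: 1; West: 1; Central: 2; Coastal: 1; Highland: 3

Standard divisor: 4757 ÷ 29 ≈ 164.034.
Standard quotas: North 2.286, South 18.630, East 1.146, West 1.128, Central 1.347, Coastal 1.268, Highland 3.194.
Lower quotas: North 2, South 18, East 1, West 1, Central 1, Coastal 1, Highland 3 (sum 27, leaving 2 seats).
Remainders in descending order: South 0.630, Central 0.347, North 0.286, Coastal 0.268, Highland 0.194, East 0.146, West 0.128.
The surplus seats go to South, Central.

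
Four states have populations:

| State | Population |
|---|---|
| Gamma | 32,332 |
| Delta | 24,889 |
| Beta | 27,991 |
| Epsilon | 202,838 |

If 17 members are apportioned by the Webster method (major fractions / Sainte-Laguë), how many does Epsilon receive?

12

Standard divisor 288050/17 ≈ 16944.118; standard quotas: Gamma 1.908, Delta 1.469, Beta 1.652, Epsilon 11.971.
Rounding to the nearest integer gives Gamma 2, Delta 1, Beta 2, Epsilon 12 — total 17, matching the house size, so no adjustment is needed.
Epsilon receives 12.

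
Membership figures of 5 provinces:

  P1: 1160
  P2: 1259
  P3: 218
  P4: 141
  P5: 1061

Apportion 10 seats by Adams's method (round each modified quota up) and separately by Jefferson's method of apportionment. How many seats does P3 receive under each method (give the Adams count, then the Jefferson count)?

1 and 0

Adams: P1 3, P2 3, P3 1, P4 1, P5 2.
Jefferson: P1 3, P2 4, P3 0, P4 0, P5 3.
P3 gets 1 under Adams and 0 under Jefferson.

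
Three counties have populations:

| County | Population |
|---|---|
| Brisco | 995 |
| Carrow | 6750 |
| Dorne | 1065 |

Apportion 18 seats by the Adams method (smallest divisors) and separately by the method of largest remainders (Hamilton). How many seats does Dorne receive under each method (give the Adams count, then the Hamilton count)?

3 and 2

Adams: Brisco 2, Carrow 13, Dorne 3.
Hamilton: Brisco 2, Carrow 14, Dorne 2.
Dorne gets 3 under Adams and 2 under Hamilton.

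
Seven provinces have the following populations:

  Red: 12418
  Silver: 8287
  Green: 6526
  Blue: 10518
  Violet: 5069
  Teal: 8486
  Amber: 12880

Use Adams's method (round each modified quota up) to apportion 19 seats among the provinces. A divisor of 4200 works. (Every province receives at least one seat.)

With modified divisor 4200: modified quotas Red 2.957, Silver 1.973, Green 1.554, Blue 2.504, Violet 1.207, Teal 2.020, Amber 3.067.
Rounding up: Red 3, Silver 2, Green 2, Blue 3, Violet 2, Teal 3, Amber 4 (total 19).

Red 3, Silver 2, Green 2, Blue 3, Violet 2, Teal 3, Amber 4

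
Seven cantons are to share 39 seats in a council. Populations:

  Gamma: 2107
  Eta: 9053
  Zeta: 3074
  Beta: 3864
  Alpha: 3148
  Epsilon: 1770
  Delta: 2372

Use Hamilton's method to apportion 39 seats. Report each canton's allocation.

Standard divisor: 25388 ÷ 39 ≈ 650.974.
Standard quotas: Gamma 3.2367, Eta 13.9068, Zeta 4.7222, Beta 5.9357, Alpha 4.8358, Epsilon 2.7190, Delta 3.6438.
Lower quotas: Gamma 3, Eta 13, Zeta 4, Beta 5, Alpha 4, Epsilon 2, Delta 3 (sum 34, leaving 5 seats).
Remainders in descending order: Beta 0.9357, Eta 0.9068, Alpha 0.8358, Zeta 0.7222, Epsilon 0.7190, Delta 0.6438, Gamma 0.2367.
Largest remainders: Beta, Eta, Alpha, Zeta, Epsilon receive the extra seats.

Gamma=3, Eta=14, Zeta=5, Beta=6, Alpha=5, Epsilon=3, Delta=3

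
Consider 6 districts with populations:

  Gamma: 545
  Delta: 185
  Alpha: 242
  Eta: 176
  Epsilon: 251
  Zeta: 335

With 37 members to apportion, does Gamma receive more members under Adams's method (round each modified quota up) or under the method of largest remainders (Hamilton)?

Adams: Gamma 11, Delta 4, Alpha 5, Eta 4, Epsilon 6, Zeta 7.
Hamilton: Gamma 12, Delta 4, Alpha 5, Eta 4, Epsilon 5, Zeta 7.
Gamma gets 11 under Adams and 12 under Hamilton.

Hamilton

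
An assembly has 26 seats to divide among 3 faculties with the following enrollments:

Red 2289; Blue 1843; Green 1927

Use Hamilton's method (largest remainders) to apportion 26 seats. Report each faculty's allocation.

Standard divisor: 6059 ÷ 26 ≈ 233.038.
Standard quotas: Red 9.822, Blue 7.909, Green 8.269.
Lower quotas: Red 9, Blue 7, Green 8 (sum 24, leaving 2 seats).
Remainders in descending order: Blue 0.909, Red 0.822, Green 0.269.
Largest remainders: Blue, Red receive the extra seats.

Red 10, Blue 8, Green 8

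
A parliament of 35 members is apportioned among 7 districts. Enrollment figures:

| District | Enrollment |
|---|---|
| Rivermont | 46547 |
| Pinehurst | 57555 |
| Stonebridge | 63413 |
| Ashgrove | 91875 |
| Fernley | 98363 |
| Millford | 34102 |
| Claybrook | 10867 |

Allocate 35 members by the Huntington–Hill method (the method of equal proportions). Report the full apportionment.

With divisor 11585: modified quotas Rivermont 4.018, Pinehurst 4.968, Stonebridge 5.474, Ashgrove 7.931, Fernley 8.491, Millford 2.944, Claybrook 0.938.
Geometric-mean thresholds: Rivermont √(4·5)=4.472, Pinehurst √(4·5)=4.472, Stonebridge √(5·6)=5.477, Ashgrove √(7·8)=7.483, Fernley √(8·9)=8.485, Millford √(2·3)=2.449, Claybrook (min 1).
Each quota rounded against its threshold gives Rivermont 4, Pinehurst 5, Stonebridge 5, Ashgrove 8, Fernley 9, Millford 3, Claybrook 1 (total 35).

Rivermont: 4, Pinehurst: 5, Stonebridge: 5, Ashgrove: 8, Fernley: 9, Millford: 3, Claybrook: 1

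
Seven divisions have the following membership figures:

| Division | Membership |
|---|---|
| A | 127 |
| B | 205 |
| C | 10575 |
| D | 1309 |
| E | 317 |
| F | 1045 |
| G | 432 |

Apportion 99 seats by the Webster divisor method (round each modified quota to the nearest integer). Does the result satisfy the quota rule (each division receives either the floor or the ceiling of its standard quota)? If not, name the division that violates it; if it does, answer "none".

Standard quotas: A 0.897, B 1.449, C 74.727, D 9.250, E 2.240, F 7.384, G 3.053.
Webster allocation: A 1, B 1, C 76, D 9, E 2, F 7, G 3.
C has quota 74.727 (lower 74, upper 75) but receives 76 — outside the quota interval.

C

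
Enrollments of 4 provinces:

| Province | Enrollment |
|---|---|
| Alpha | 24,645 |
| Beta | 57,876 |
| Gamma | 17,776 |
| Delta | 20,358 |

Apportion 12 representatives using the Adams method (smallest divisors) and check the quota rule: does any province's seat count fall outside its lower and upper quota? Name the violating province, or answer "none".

none

Standard quotas: Alpha 2.451, Beta 5.756, Gamma 1.768, Delta 2.025.
Adams allocation: Alpha 3, Beta 5, Gamma 2, Delta 2.
Every allocation lies between the lower and upper quota.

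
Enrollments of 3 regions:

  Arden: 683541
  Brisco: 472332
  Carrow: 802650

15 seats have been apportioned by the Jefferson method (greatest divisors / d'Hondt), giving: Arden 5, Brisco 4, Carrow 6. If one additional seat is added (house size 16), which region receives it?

Carrow

Priority for the next seat is population ÷ (current seats + 1).
Priorities: Arden 113923.500, Brisco 94466.400, Carrow 114664.286.
Highest priority: Carrow.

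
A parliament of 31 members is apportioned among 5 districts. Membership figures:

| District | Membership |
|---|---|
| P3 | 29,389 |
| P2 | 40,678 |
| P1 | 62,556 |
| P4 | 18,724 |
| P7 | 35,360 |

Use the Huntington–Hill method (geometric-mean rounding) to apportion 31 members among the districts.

P3=5, P2=7, P1=10, P4=3, P7=6

With divisor 6121: modified quotas P3 4.801, P2 6.646, P1 10.220, P4 3.059, P7 5.777.
Geometric-mean thresholds: P3 √(4·5)=4.472, P2 √(6·7)=6.481, P1 √(10·11)=10.488, P4 √(3·4)=3.464, P7 √(5·6)=5.477.
Each quota rounded against its threshold gives P3 5, P2 7, P1 10, P4 3, P7 6 (total 31).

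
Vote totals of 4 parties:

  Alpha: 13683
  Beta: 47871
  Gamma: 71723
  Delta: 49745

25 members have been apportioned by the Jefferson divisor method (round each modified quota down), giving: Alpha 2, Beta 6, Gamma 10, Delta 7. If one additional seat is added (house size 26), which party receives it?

Priority for the next seat is population ÷ (current seats + 1).
Priorities: Alpha 4561.000, Beta 6838.714, Gamma 6520.273, Delta 6218.125.
Highest priority: Beta.

Beta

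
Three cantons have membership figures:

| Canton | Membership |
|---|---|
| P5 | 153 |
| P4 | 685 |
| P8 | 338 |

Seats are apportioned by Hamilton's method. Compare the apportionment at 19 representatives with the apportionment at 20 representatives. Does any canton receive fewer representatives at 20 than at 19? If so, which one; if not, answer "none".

P5

At 19 seats: P5 3, P4 11, P8 5.
At 20 seats: P5 2, P4 12, P8 6.
P5 drops from 3 to 2.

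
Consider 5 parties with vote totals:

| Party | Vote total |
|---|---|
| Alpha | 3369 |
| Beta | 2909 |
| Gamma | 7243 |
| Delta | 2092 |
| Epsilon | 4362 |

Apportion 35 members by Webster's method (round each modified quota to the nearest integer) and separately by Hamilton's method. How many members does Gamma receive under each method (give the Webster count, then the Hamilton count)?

12 and 13

Webster: Alpha 6, Beta 5, Gamma 12, Delta 4, Epsilon 8.
Hamilton: Alpha 6, Beta 5, Gamma 13, Delta 4, Epsilon 7.
Gamma gets 12 under Webster and 13 under Hamilton.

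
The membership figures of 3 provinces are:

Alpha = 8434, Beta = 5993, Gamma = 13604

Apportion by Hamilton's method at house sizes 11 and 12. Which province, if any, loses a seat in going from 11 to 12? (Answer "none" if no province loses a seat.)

Beta

At 11 seats: Alpha 3, Beta 3, Gamma 5.
At 12 seats: Alpha 4, Beta 2, Gamma 6.
Beta drops from 3 to 2.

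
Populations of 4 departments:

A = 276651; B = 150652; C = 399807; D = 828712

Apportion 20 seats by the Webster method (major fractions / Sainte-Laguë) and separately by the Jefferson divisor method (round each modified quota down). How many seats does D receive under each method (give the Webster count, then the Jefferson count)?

10 and 11

Webster: A 3, B 2, C 5, D 10.
Jefferson: A 3, B 1, C 5, D 11.
D gets 10 under Webster and 11 under Jefferson.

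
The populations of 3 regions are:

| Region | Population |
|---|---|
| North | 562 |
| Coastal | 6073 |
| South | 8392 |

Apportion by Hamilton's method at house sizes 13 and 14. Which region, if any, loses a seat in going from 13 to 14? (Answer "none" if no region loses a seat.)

At 13 seats: North 1, Coastal 5, South 7.
At 14 seats: North 0, Coastal 6, South 8.
North drops from 1 to 0.

North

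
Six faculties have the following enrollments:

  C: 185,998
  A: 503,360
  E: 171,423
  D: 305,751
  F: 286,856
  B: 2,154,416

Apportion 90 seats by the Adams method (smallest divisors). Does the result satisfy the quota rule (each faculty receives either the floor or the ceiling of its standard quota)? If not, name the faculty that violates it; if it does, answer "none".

Standard quotas: C 4.640, A 12.557, E 4.276, D 7.627, F 7.156, B 53.744.
Adams allocation: C 5, A 13, E 5, D 8, F 7, B 52.
B has quota 53.744 (lower 53, upper 54) but receives 52 — outside the quota interval.

B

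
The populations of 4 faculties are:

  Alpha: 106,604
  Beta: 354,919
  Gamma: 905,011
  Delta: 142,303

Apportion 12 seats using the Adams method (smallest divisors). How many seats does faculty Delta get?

Standard divisor 1508837/12 ≈ 125736.417; standard quotas: Alpha 0.848, Beta 2.823, Gamma 7.198, Delta 1.132.
Rounding up gives 1, 3, 8, 2 = 14 seats, so the divisor must be adjusted.
With modified divisor 146600: modified quotas Alpha 0.727, Beta 2.421, Gamma 6.173, Delta 0.971.
Rounding up: Alpha 1, Beta 3, Gamma 7, Delta 1 (total 12).
Delta receives 1.

1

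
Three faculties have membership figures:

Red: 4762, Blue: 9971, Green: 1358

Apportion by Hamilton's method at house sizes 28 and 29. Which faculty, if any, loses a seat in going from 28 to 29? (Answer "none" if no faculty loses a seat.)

At 28 seats: Red 8, Blue 17, Green 3.
At 29 seats: Red 9, Blue 18, Green 2.
Green drops from 3 to 2.

Green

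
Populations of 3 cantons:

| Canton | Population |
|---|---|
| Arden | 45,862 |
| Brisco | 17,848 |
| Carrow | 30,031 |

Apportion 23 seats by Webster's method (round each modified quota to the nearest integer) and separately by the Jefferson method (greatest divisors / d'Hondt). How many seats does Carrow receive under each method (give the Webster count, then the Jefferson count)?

Webster: Arden 11, Brisco 4, Carrow 8.
Jefferson: Arden 12, Brisco 4, Carrow 7.
Carrow gets 8 under Webster and 7 under Jefferson.

8 and 7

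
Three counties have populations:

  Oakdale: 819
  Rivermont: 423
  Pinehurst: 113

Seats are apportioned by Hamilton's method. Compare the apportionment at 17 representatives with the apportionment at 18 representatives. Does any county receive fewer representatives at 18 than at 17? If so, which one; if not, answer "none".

Pinehurst

At 17 seats: Oakdale 10, Rivermont 5, Pinehurst 2.
At 18 seats: Oakdale 11, Rivermont 6, Pinehurst 1.
Pinehurst drops from 2 to 1.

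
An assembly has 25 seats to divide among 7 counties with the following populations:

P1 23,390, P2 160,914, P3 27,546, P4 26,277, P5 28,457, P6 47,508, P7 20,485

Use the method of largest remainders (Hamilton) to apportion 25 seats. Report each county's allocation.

P1 2; P2 12; P3 2; P4 2; P5 2; P6 4; P7 1

Total 334577; standard divisor 334577/25 ≈ 13383.08.
Standard quotas: P1 1.7477, P2 12.0237, P3 2.0583, P4 1.9634, P5 2.1263, P6 3.5499, P7 1.5307.
Lower quotas: P1 1, P2 12, P3 2, P4 1, P5 2, P6 3, P7 1 (sum 22, leaving 3 seats).
Remainders in descending order: P4 0.9634, P1 0.7477, P6 0.5499, P7 0.5307, P5 0.1263, P3 0.0583, P2 0.0237.
Largest remainders: P4, P1, P6 receive the extra seats.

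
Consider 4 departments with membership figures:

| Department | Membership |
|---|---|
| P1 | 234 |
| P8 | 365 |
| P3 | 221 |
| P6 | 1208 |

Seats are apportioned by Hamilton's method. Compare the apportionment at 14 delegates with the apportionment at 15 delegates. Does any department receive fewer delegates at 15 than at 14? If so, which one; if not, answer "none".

At 14 seats: P1 2, P8 2, P3 2, P6 8.
At 15 seats: P1 2, P8 3, P3 1, P6 9.
P3 drops from 2 to 1.

P3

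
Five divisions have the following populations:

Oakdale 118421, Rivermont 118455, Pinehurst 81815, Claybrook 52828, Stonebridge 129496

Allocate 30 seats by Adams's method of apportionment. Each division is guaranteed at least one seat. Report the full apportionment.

Standard divisor 501015/30 ≈ 16700.5; standard quotas: Oakdale 7.091, Rivermont 7.093, Pinehurst 4.899, Claybrook 3.163, Stonebridge 7.754.
Rounding up gives 8, 8, 5, 4, 8 = 33 seats, so the divisor must be adjusted.
With modified divisor 18100: modified quotas Oakdale 6.543, Rivermont 6.544, Pinehurst 4.520, Claybrook 2.919, Stonebridge 7.154.
Rounding up: Oakdale 7, Rivermont 7, Pinehurst 5, Claybrook 3, Stonebridge 8 (total 30).

Oakdale 7; Rivermont 7; Pinehurst 5; Claybrook 3; Stonebridge 8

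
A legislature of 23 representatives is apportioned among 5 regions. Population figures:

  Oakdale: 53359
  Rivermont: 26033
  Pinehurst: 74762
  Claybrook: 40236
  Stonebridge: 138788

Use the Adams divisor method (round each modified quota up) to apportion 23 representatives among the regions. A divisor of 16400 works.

With modified divisor 16400: modified quotas Oakdale 3.254, Rivermont 1.587, Pinehurst 4.559, Claybrook 2.453, Stonebridge 8.463.
Rounding up: Oakdale 4, Rivermont 2, Pinehurst 5, Claybrook 3, Stonebridge 9 (total 23).

Oakdale: 4, Rivermont: 2, Pinehurst: 5, Claybrook: 3, Stonebridge: 9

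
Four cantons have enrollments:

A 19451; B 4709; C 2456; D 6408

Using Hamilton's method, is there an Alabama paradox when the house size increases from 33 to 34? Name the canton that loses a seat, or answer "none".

At 33 seats: A 19, B 5, C 3, D 6.
At 34 seats: A 20, B 5, C 2, D 7.
C drops from 3 to 2.

C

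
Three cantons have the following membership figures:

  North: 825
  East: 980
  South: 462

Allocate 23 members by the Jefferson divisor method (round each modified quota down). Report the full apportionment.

Standard divisor 2267/23 ≈ 98.565; standard quotas: North 8.370, East 9.943, South 4.687.
Rounding down gives 8, 9, 4 = 21 seats, so the divisor must be adjusted.
With modified divisor 92: modified quotas North 8.967, East 10.652, South 5.022.
Rounding down: North 8, East 10, South 5 (total 23).

North 8, East 10, South 5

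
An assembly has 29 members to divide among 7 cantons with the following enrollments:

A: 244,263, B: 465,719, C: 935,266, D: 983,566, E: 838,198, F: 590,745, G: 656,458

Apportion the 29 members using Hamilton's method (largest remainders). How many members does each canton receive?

Total 4714215; standard divisor 4714215/29 ≈ 162559.138.
Standard quotas: A 1.5026, B 2.8649, C 5.7534, D 6.0505, E 5.1563, F 3.6340, G 4.0383.
Lower quotas: A 1, B 2, C 5, D 6, E 5, F 3, G 4 (sum 26, leaving 3 seats).
Remainders in descending order: B 0.8649, C 0.7534, F 0.6340, A 0.5026, E 0.1563, D 0.0505, G 0.0383.
The surplus seats go to B, C, F.

A 1; B 3; C 6; D 6; E 5; F 4; G 4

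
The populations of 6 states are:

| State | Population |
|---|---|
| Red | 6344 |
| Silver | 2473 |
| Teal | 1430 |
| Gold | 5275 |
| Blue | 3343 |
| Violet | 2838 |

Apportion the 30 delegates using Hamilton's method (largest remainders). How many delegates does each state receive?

Red: 9, Silver: 3, Teal: 2, Gold: 7, Blue: 5, Violet: 4

Total 21703; standard divisor 21703/30 ≈ 723.433.
Standard quotas: Red 8.7693, Silver 3.4184, Teal 1.9767, Gold 7.2916, Blue 4.6210, Violet 3.9230.
Lower quotas: Red 8, Silver 3, Teal 1, Gold 7, Blue 4, Violet 3 (sum 26, leaving 4 seats).
Remainders in descending order: Teal 0.9767, Violet 0.9230, Red 0.7693, Blue 0.6210, Silver 0.4184, Gold 0.2916.
The surplus seats go to Teal, Violet, Red, Blue.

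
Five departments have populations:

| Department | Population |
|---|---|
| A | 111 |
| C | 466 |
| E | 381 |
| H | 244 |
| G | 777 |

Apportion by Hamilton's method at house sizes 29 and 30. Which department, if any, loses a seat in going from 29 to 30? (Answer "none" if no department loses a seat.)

At 29 seats: A 2, C 7, E 6, H 3, G 11.
At 30 seats: A 1, C 7, E 6, H 4, G 12.
A drops from 2 to 1.

A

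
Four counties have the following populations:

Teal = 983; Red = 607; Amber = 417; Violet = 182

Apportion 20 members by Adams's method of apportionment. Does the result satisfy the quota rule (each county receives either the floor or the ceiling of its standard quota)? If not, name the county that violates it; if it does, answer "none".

none

Standard quotas: Teal 8.981, Red 5.546, Amber 3.810, Violet 1.663.
Adams allocation: Teal 9, Red 5, Amber 4, Violet 2.
Every allocation lies between the lower and upper quota.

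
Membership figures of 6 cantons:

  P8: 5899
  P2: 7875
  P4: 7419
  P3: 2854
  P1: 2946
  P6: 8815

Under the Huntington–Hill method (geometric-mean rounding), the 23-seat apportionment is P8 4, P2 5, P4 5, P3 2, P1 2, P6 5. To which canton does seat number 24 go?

P6

Priority for the next seat is population ÷ (√(s·(s+1))).
Priorities: P8 1319.056, P2 1437.772, P4 1354.518, P3 1165.141, P1 1202.699, P6 1609.391.
Highest priority: P6.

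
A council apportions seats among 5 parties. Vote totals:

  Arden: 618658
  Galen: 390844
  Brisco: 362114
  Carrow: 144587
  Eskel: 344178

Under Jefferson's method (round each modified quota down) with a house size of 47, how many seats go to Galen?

Standard divisor 1860381/47 ≈ 39582.574; standard quotas: Arden 15.630, Galen 9.874, Brisco 9.148, Carrow 3.653, Eskel 8.695.
Rounding down gives 15, 9, 9, 3, 8 = 44 seats, so the divisor must be adjusted.
With modified divisor 37300: modified quotas Arden 16.586, Galen 10.478, Brisco 9.708, Carrow 3.876, Eskel 9.227.
Rounding down: Arden 16, Galen 10, Brisco 9, Carrow 3, Eskel 9 (total 47).
Galen receives 10.

10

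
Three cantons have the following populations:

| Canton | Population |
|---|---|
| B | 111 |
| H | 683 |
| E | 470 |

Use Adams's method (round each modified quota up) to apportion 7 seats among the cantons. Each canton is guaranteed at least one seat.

Standard divisor 1264/7 ≈ 180.571; standard quotas: B 0.615, H 3.782, E 2.603.
Rounding up gives 1, 4, 3 = 8 seats, so the divisor must be adjusted.
With modified divisor 230: modified quotas B 0.483, H 2.970, E 2.043.
Rounding up: B 1, H 3, E 3 (total 7).

B=1, H=3, E=3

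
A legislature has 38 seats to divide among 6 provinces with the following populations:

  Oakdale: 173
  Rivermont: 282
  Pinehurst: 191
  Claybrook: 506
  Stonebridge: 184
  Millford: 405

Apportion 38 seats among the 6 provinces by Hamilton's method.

Oakdale 4, Rivermont 6, Pinehurst 4, Claybrook 11, Stonebridge 4, Millford 9

The standard divisor is 1741/38 ≈ 45.816.
Standard quotas: Oakdale 3.776, Rivermont 6.155, Pinehurst 4.169, Claybrook 11.044, Stonebridge 4.016, Millford 8.840.
Lower quotas: Oakdale 3, Rivermont 6, Pinehurst 4, Claybrook 11, Stonebridge 4, Millford 8 (sum 36, leaving 2 seats).
Remainders in descending order: Millford 0.840, Oakdale 0.776, Pinehurst 0.169, Rivermont 0.155, Claybrook 0.044, Stonebridge 0.016.
Largest remainders: Millford, Oakdale receive the extra seats.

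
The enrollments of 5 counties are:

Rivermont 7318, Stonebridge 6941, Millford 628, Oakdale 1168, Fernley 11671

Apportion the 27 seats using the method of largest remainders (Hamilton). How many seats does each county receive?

The standard divisor is 27726/27 ≈ 1026.889.
Standard quotas: Rivermont 7.1264, Stonebridge 6.7593, Millford 0.6116, Oakdale 1.1374, Fernley 11.3654.
Lower quotas: Rivermont 7, Stonebridge 6, Millford 0, Oakdale 1, Fernley 11 (sum 25, leaving 2 seats).
Remainders in descending order: Stonebridge 0.7593, Millford 0.6116, Fernley 0.3654, Oakdale 0.1374, Rivermont 0.1264.
The surplus seats go to Stonebridge, Millford.

Rivermont: 7, Stonebridge: 7, Millford: 1, Oakdale: 1, Fernley: 11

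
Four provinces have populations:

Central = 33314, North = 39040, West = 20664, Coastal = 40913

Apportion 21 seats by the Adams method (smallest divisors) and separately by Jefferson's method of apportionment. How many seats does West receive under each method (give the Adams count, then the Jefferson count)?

4 and 3

Adams: Central 5, North 6, West 4, Coastal 6.
Jefferson: Central 5, North 6, West 3, Coastal 7.
West gets 4 under Adams and 3 under Jefferson.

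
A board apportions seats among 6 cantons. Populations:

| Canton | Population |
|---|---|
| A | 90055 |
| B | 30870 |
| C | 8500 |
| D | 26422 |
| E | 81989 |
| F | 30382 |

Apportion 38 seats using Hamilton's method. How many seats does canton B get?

Total 268218; standard divisor 268218/38 ≈ 7058.368.
Standard quotas: A 12.7586, B 4.3735, C 1.2042, D 3.7434, E 11.6159, F 4.3044.
Lower quotas: A 12, B 4, C 1, D 3, E 11, F 4 (sum 35, leaving 3 seats).
Remainders in descending order: A 0.7586, D 0.7434, E 0.6159, B 0.3735, F 0.3044, C 0.2042.
Largest remainders: A, D, E receive the extra seats.
B receives 4.

4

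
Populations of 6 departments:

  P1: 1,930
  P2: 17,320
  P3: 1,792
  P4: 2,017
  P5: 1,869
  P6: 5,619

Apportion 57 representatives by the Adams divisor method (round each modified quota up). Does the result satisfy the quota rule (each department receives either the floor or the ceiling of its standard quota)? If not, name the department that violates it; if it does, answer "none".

P2

Standard quotas: P1 3.601, P2 32.319, P3 3.344, P4 3.764, P5 3.488, P6 10.485.
Adams allocation: P1 4, P2 31, P3 4, P4 4, P5 4, P6 10.
P2 has quota 32.319 (lower 32, upper 33) but receives 31 — outside the quota interval.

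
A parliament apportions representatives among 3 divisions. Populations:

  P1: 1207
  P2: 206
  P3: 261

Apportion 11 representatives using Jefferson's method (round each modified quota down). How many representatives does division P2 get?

1

Standard divisor 1674/11 ≈ 152.182; standard quotas: P1 7.931, P2 1.354, P3 1.715.
Rounding down gives 7, 1, 1 = 9 seats, so the divisor must be adjusted.
With modified divisor 132: modified quotas P1 9.144, P2 1.561, P3 1.977.
Rounding down: P1 9, P2 1, P3 1 (total 11).
P2 receives 1.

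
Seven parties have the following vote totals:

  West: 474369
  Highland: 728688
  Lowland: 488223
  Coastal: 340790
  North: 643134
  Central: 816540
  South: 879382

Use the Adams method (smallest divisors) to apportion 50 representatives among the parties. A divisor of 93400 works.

With modified divisor 93400: modified quotas West 5.079, Highland 7.802, Lowland 5.227, Coastal 3.649, North 6.886, Central 8.742, South 9.415.
Rounding up: West 6, Highland 8, Lowland 6, Coastal 4, North 7, Central 9, South 10 (total 50).

West 6, Highland 8, Lowland 6, Coastal 4, North 7, Central 9, South 10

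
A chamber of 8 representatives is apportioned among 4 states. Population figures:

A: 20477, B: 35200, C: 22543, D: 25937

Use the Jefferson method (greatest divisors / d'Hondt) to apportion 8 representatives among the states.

A 1; B 3; C 2; D 2

Standard divisor 104157/8 ≈ 13019.625; standard quotas: A 1.573, B 2.704, C 1.731, D 1.992.
Rounding down gives 1, 2, 1, 1 = 5 seats, so the divisor must be adjusted.
With modified divisor 10800: modified quotas A 1.896, B 3.259, C 2.087, D 2.402.
Rounding down: A 1, B 3, C 2, D 2 (total 8).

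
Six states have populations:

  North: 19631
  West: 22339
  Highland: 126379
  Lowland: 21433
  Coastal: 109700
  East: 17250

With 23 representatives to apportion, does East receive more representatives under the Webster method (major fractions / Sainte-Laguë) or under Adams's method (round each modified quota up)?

Webster: North 1, West 2, Highland 9, Lowland 2, Coastal 8, East 1.
Adams: North 2, West 2, Highland 8, Lowland 2, Coastal 7, East 2.
East gets 1 under Webster and 2 under Adams.

Adams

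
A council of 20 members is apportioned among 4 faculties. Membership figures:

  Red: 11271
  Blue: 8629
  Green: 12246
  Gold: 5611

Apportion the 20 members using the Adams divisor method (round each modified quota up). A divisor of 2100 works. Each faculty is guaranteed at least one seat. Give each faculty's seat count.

Red: 6, Blue: 5, Green: 6, Gold: 3

With modified divisor 2100: modified quotas Red 5.367, Blue 4.109, Green 5.831, Gold 2.672.
Rounding up: Red 6, Blue 5, Green 6, Gold 3 (total 20).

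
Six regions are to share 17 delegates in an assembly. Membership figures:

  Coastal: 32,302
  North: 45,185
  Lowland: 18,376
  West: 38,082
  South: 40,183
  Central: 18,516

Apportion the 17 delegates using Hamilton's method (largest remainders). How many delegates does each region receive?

Coastal: 3; North: 4; Lowland: 2; West: 3; South: 3; Central: 2

Standard divisor: 192644 ÷ 17 = 11332.
Standard quotas: Coastal 2.8505, North 3.9874, Lowland 1.6216, West 3.3606, South 3.5460, Central 1.6340.
Lower quotas: Coastal 2, North 3, Lowland 1, West 3, South 3, Central 1 (sum 13, leaving 4 seats).
Remainders in descending order: North 0.9874, Coastal 0.8505, Central 0.6340, Lowland 0.6216, South 0.5460, West 0.3606.
The surplus seats go to North, Coastal, Central, Lowland.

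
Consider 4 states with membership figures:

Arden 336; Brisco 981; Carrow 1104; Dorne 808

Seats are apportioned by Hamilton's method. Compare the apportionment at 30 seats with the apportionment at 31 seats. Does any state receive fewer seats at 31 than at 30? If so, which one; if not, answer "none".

none

At 30 seats: Arden 3, Brisco 9, Carrow 10, Dorne 8.
At 31 seats: Arden 3, Brisco 9, Carrow 11, Dorne 8.
No state's allocation decreased.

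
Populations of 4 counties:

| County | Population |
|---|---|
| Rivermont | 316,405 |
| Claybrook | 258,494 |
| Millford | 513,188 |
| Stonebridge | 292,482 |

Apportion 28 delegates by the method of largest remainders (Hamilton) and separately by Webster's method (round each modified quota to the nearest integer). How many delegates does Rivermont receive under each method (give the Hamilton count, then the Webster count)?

Hamilton: Rivermont 7, Claybrook 5, Millford 10, Stonebridge 6.
Webster: Rivermont 6, Claybrook 5, Millford 11, Stonebridge 6.
Rivermont gets 7 under Hamilton and 6 under Webster.

7 and 6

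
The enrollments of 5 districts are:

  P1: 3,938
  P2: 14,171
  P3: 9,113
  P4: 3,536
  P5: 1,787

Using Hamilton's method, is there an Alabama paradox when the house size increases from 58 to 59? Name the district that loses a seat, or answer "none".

At 58 seats: P1 7, P2 25, P3 16, P4 7, P5 3.
At 59 seats: P1 7, P2 26, P3 17, P4 6, P5 3.
P4 drops from 7 to 6.

P4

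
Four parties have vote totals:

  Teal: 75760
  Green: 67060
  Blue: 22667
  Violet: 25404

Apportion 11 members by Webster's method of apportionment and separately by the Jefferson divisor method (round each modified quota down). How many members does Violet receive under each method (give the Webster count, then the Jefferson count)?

2 and 1

Webster: Teal 4, Green 4, Blue 1, Violet 2.
Jefferson: Teal 5, Green 4, Blue 1, Violet 1.
Violet gets 2 under Webster and 1 under Jefferson.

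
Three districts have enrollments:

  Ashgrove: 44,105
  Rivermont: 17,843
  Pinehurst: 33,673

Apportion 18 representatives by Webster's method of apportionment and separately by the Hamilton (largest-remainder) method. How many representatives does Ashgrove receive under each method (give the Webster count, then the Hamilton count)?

Webster: Ashgrove 9, Rivermont 3, Pinehurst 6.
Hamilton: Ashgrove 8, Rivermont 4, Pinehurst 6.
Ashgrove gets 9 under Webster and 8 under Hamilton.

9 and 8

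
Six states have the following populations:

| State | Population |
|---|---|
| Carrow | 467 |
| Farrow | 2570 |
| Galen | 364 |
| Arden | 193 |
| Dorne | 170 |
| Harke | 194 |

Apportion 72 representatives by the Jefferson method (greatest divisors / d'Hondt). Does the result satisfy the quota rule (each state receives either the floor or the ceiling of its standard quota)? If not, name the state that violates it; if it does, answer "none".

Standard quotas: Carrow 8.495, Farrow 46.751, Galen 6.622, Arden 3.511, Dorne 3.092, Harke 3.529.
Jefferson allocation: Carrow 8, Farrow 49, Galen 6, Arden 3, Dorne 3, Harke 3.
Farrow has quota 46.751 (lower 46, upper 47) but receives 49 — outside the quota interval.

Farrow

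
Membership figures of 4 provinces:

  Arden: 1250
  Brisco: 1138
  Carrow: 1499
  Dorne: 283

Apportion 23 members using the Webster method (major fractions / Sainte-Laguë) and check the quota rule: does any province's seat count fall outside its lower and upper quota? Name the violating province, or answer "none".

none

Standard quotas: Arden 6.894, Brisco 6.277, Carrow 8.268, Dorne 1.561.
Webster allocation: Arden 7, Brisco 6, Carrow 8, Dorne 2.
Every allocation lies between the lower and upper quota.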